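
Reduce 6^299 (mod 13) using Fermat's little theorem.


Fermat's little theorem: if p is prime and gcd(a,p)=1, then a^(p-1) ≡ 1 (mod p)
p = 13 is prime, gcd(6,13) = 1
Reduce exponent: 299 mod 12 = 11
So 6^299 ≡ 6^11 (mod 13)
6^11 mod 13 = 11

6^299 ≡ 11 (mod 13)


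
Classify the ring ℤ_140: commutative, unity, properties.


ℤ_140 is a commutative ring with unity 1; 140 = 2×70 is composite, so 2·70 ≡ 0 gives zero divisors (not an integral domain)
Commutative: Yes
Integral domain: No
Has unity: Yes

ℤ_140: Commutative=Yes, Unity=Yes


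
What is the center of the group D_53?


Z(G) = {g ∈ G | gx = xg for all x ∈ G}
For odd n, Z(D_n) = {e}: no nontrivial rotation commutes with all reflections

Z(D_53) = {e}


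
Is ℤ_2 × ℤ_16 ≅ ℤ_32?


Comparing ℤ_2 × ℤ_16 and ℤ_32:
gcd(2,16) = 2 ≠ 1. Max element order in ℤ_2×ℤ_16 is lcm(2,16) = 16 < 32, so it has no element of order 32

No, ℤ_2 × ℤ_16 ≇ ℤ_32


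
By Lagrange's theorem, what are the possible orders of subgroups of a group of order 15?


Lagrange's theorem: |H| divides |G|
|G| = 15
Divisors of 15: 1, 3, 5, 15

Possible subgroup orders: {1, 3, 5, 15}


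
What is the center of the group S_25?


Z(G) = {g ∈ G | gx = xg for all x ∈ G}
S_n is non-abelian for n ≥ 3; Z(S_25) is trivial

Z(S_25) = {e}


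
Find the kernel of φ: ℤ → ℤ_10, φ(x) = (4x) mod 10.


Kernel = preimage of identity
ker(φ) = {x ∈ ℤ : 4x ≡ 0 (mod 10)}. gcd(4,10) = 2, so 4x ≡ 0 (mod 10) ⟺ x ≡ 0 (mod 10/2 = 5). Hence ker(φ) = 5ℤ

ker(φ) = 5ℤ


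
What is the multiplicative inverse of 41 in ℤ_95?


Use the extended Euclidean algorithm to write 1 = 41·s + 95·t; then s mod 95 is the inverse.
Euclidean algorithm:
  41 = 0·95 + 41
  95 = 2·41 + 13
  41 = 3·13 + 2
  13 = 6·2 + 1
  2 = 2·1 + 0
gcd(41,95) = 1
Back-substitution gives: 41·(-44) + 95·(19) = 1
So 41⁻¹ ≡ -44 ≡ 51 (mod 95)
Check: 41 × 51 = 2091 ≡ 1 (mod 95) ✓

41⁻¹ ≡ 51 (mod 95)


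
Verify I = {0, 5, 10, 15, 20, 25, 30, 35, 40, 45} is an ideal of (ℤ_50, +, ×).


Check ideal conditions for I = {0, 5, 10, 15, 20, 25, 30, 35, 40, 45} in ℤ_50:
(1) I is an additive subgroup? Yes
(2) For r ∈ ℤ_50 and a ∈ I: r·a ∈ I? Yes

Yes, I is an ideal of ℤ_50


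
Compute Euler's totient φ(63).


Factor n: 63 = 3^2 × 7
φ(n) = n · ∏(1 - 1/p) over distinct primes p | n
φ(63) = 63 · (1 - 1/3) · (1 - 1/7) = 36

φ(63) = 36


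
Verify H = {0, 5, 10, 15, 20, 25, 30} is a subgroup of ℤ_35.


Subgroup test for H = {0, 5, 10, 15, 20, 25, 30} in (ℤ_35, +):
(1) 0 ∈ H? Yes
(2) Closure: for all a,b ∈ H, (a+b) mod 35 ∈ H? Yes
(3) Inverses: for all a ∈ H, -a mod 35 ∈ H? Yes

Yes, H is a subgroup of ℤ_35


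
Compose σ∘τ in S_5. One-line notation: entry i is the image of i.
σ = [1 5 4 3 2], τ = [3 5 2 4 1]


σ∘τ: apply τ first, then σ
1 →τ 3 →σ 4
2 →τ 5 →σ 2
3 →τ 2 →σ 5
4 →τ 4 →σ 3
5 →τ 1 →σ 1

σ∘τ = [4 2 5 3 1]


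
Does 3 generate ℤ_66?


g generates ℤ_n iff gcd(g, n) = 1
gcd(3, 66) = 3
Since gcd = 3 ≠ 1, ⟨3⟩ has order 22 < 66, so 3 is not a generator.

No, 3 does not generate ℤ_66


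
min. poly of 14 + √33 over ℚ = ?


Let α = 14 + √33. Then α - 14 = √33, so (α - 14)² = 33, giving α² - 28α + 163 = 0. Degree 2 and α ∉ ℚ, so this is the minimal polynomial.

Minimal polynomial: x² - 28x + 163


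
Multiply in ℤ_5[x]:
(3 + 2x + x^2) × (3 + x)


Expand and collect like terms; reduce coefficients mod 5:
x^0: 3·3 = 9 ≡ 4 (mod 5)
x^1: 3·1 + 2·3 = 9 ≡ 4 (mod 5)
x^2: 2·1 + 1·3 = 5 ≡ 0 (mod 5)
x^3: 1·1 = 1 ≡ 1 (mod 5)
Result: 4 + 4x + x^3

f · g = 4 + 4x + x^3


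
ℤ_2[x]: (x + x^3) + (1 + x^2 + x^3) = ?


Add coefficients mod 2:
x^0: 0 + 1 = 1 (mod 2)
x^1: 1 + 0 = 1 (mod 2)
x^2: 0 + 1 = 1 (mod 2)
x^3: 1 + 1 = 0 (mod 2)
Result: 1 + x + x^2

f + g = 1 + x + x^2


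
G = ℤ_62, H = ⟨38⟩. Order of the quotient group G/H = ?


|⟨38⟩| = n / gcd(38, 62) = 62 / 2 = 31
H is normal (ℤ_62 is abelian).
|G/H| = |G| / |H| = 62 / 31 = 2

|G/H| = 2


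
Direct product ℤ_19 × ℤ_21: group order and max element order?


|ℤ_19 × ℤ_21| = 19 × 21 = 399
Max element order = lcm(19,21) = 399
Cyclic? Yes (gcd=1)

|ℤ_19×ℤ_21| = 399, max element order = 399


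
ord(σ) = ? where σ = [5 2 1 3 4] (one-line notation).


Cycle decomposition: (1 5 4 3)
Cycle lengths: 4
Order = lcm(4) = 4

ord(σ) = 4


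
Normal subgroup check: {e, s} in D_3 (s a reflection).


H = {e, s} in D_3 (s a reflection)
r·s·r⁻¹ = sr⁻² ≠ s for n ≥ 3, so {e, s} is not closed under conjugation

No, not a normal subgroup


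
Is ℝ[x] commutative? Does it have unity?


Polynomial ring over ℝ (an integral domain) is a commutative integral domain with unity 1
Commutative: Yes
Integral domain: Yes
Has unity: Yes

ℝ[x]: Commutative=Yes, Unity=Yes


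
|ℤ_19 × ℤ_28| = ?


|A × B| = |A| · |B|
|ℤ_19 × ℤ_28| = 19 × 28 = 532

|ℤ_19 × ℤ_28| = 532


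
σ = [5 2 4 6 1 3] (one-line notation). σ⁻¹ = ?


To find σ⁻¹, swap domain and range:
σ(1) = 5 → σ⁻¹(5) = 1
σ(2) = 2 → σ⁻¹(2) = 2
σ(3) = 4 → σ⁻¹(4) = 3
σ(4) = 6 → σ⁻¹(6) = 4
σ(5) = 1 → σ⁻¹(1) = 5
σ(6) = 3 → σ⁻¹(3) = 6

σ⁻¹ = [5 2 6 3 1 4]


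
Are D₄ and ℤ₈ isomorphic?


Comparing D₄ and ℤ₈:
D₄ is non-abelian, ℤ₈ is abelian

No, D₄ ≇ ℤ₈


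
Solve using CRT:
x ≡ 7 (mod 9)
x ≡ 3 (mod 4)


m₁ = 9, m₂ = 4, gcd = 1, so CRT applies. M = m₁·m₂ = 36
Let M₁ = M/m₁ = 4, M₂ = M/m₂ = 9
Find y₁ ≡ M₁⁻¹ (mod m₁): 4⁻¹ ≡ 7 (mod 9)
Find y₂ ≡ M₂⁻¹ (mod m₂): 9⁻¹ ≡ 1 (mod 4)
x = a₁·M₁·y₁ + a₂·M₂·y₂ = 7·4·7 + 3·9·1 = 223
Reduce mod 36: x ≡ 7
Check: 7 mod 9 = 7 ✓, 7 mod 4 = 3 ✓

x ≡ 7 (mod 36)


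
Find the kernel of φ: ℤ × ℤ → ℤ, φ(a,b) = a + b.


Kernel = preimage of identity
ker(φ) = {(a,b) ∈ ℤ² | a+b = 0} = {(a,-a) | a ∈ ℤ}

ker(φ) = {(a,-a) | a ∈ ℤ}


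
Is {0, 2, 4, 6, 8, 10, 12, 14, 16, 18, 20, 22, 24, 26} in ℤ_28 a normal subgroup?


H = {0, 2, 4, 6, 8, 10, 12, 14, 16, 18, 20, 22, 24, 26} in ℤ_28
ℤ_28 is abelian; every subgroup of an abelian group is normal

Yes, normal subgroup


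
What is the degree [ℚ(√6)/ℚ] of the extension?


√6 has minimal polynomial x² - 6 (irreducible over ℚ since 6 is squarefree)

[ℚ(√6)/ℚ] = 2


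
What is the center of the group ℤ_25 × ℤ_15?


Z(G) = {g ∈ G | gx = xg for all x ∈ G}
Direct product of abelian groups is abelian, so Z(G) = G

Z(ℤ_25 × ℤ_15) = ℤ_25 × ℤ_15


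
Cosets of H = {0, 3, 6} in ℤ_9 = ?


H = {0, 3, 6}, |H| = 3
Number of cosets = |G|/|H| = 9/3 = 3
0 + H = {0, 3, 6}
1 + H = {1, 4, 7}
2 + H = {2, 5, 8}

Cosets: 0+H={0,3,6}; 1+H={1,4,7}; 2+H={2,5,8}


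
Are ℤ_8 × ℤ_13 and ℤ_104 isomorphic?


Comparing ℤ_8 × ℤ_13 and ℤ_104:
gcd(8,13) = 1, so ℤ_8 × ℤ_13 ≅ ℤ_104 (CRT)

Yes, ℤ_8 × ℤ_13 ≅ ℤ_104


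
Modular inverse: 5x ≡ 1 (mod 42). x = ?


Use the extended Euclidean algorithm to write 1 = 5·s + 42·t; then s mod 42 is the inverse.
Euclidean algorithm:
  5 = 0·42 + 5
  42 = 8·5 + 2
  5 = 2·2 + 1
  2 = 2·1 + 0
gcd(5,42) = 1
Back-substitution gives: 5·(17) + 42·(-2) = 1
So 5⁻¹ ≡ 17 ≡ 17 (mod 42)
Check: 5 × 17 = 85 ≡ 1 (mod 42) ✓

5⁻¹ ≡ 17 (mod 42)


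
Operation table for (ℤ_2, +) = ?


Elements: {0, 1}
Operation: addition mod 2
Entry (a, b) = (a + b) mod 2

Cayley table:
  | 0 | 1
0 | 0 | 1
1 | 1 | 0


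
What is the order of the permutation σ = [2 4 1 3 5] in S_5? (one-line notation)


Cycle decomposition: (1 2 4 3)
Cycle lengths: 4
Order = lcm(4) = 4

ord(σ) = 4


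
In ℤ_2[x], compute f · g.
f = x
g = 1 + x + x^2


Expand and collect like terms; reduce coefficients mod 2:
x^0: 0·1 = 0 ≡ 0 (mod 2)
x^1: 0·1 + 1·1 = 1 ≡ 1 (mod 2)
x^2: 0·1 + 1·1 = 1 ≡ 1 (mod 2)
x^3: 1·1 = 1 ≡ 1 (mod 2)
Result: x + x^2 + x^3

f · g = x + x^2 + x^3


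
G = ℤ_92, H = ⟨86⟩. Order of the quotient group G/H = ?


|⟨86⟩| = n / gcd(86, 92) = 92 / 2 = 46
H is normal (ℤ_92 is abelian).
|G/H| = |G| / |H| = 92 / 46 = 2

|G/H| = 2


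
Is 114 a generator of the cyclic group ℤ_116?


g generates ℤ_n iff gcd(g, n) = 1
gcd(114, 116) = 2
Since gcd = 2 ≠ 1, ⟨114⟩ has order 58 < 116, so 114 is not a generator.

No, 114 does not generate ℤ_116


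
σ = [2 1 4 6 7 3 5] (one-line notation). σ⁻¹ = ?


To find σ⁻¹, swap domain and range:
σ(1) = 2 → σ⁻¹(2) = 1
σ(2) = 1 → σ⁻¹(1) = 2
σ(3) = 4 → σ⁻¹(4) = 3
σ(4) = 6 → σ⁻¹(6) = 4
σ(5) = 7 → σ⁻¹(7) = 5
σ(6) = 3 → σ⁻¹(3) = 6
σ(7) = 5 → σ⁻¹(5) = 7

σ⁻¹ = [2 1 6 3 7 4 5]


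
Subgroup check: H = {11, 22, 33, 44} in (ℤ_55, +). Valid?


Subgroup test for H = {11, 22, 33, 44} in (ℤ_55, +):
(1) 0 ∈ H? No
(2) Closure: for all a,b ∈ H, (a+b) mod 55 ∈ H? No  [counterexample: 11 + 44 = 0 ∉ H]
(3) Inverses: for all a ∈ H, -a mod 55 ∈ H? Yes

No, H is not a subgroup of ℤ_55


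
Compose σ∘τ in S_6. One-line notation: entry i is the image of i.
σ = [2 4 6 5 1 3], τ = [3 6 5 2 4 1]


σ∘τ: apply τ first, then σ
1 →τ 3 →σ 6
2 →τ 6 →σ 3
3 →τ 5 →σ 1
4 →τ 2 →σ 4
5 →τ 4 →σ 5
6 →τ 1 →σ 2

σ∘τ = [6 3 1 4 5 2]


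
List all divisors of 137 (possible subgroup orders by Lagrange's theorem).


Lagrange's theorem: |H| divides |G|
|G| = 137
Divisors of 137: 1, 137

Possible subgroup orders: {1, 137}


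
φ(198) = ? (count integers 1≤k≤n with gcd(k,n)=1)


Factor n: 198 = 2 × 3^2 × 11
φ(n) = n · ∏(1 - 1/p) over distinct primes p | n
φ(198) = 198 · (1 - 1/2) · (1 - 1/3) · (1 - 1/11) = 60

φ(198) = 60


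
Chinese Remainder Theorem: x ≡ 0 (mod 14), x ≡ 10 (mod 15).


m₁ = 14, m₂ = 15, gcd = 1, so CRT applies. M = m₁·m₂ = 210
Let M₁ = M/m₁ = 15, M₂ = M/m₂ = 14
Find y₁ ≡ M₁⁻¹ (mod m₁): 15⁻¹ ≡ 1 (mod 14)
Find y₂ ≡ M₂⁻¹ (mod m₂): 14⁻¹ ≡ 14 (mod 15)
x = a₁·M₁·y₁ + a₂·M₂·y₂ = 0·15·1 + 10·14·14 = 1960
Reduce mod 210: x ≡ 70
Check: 70 mod 14 = 0 ✓, 70 mod 15 = 10 ✓

x ≡ 70 (mod 210)


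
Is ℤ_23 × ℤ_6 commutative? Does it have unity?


Direct product ring; commutative with unity (1,1); but (1,0)·(0,1) = (0,0) gives zero divisors, so not an integral domain
Commutative: Yes
Integral domain: No
Has unity: Yes

ℤ_23 × ℤ_6: Commutative=Yes, Unity=Yes


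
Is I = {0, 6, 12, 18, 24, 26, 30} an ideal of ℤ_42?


Check ideal conditions for I = {0, 6, 12, 18, 24, 26, 30} in ℤ_42:
(1) I is an additive subgroup? No
(2) For r ∈ ℤ_42 and a ∈ I: r·a ∈ I? No  [counterexample: r=2, a=18, r·a mod 42 = 36 ∉ I]

No, I is not an ideal of ℤ_42


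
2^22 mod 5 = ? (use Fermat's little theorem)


Fermat's little theorem: if p is prime and gcd(a,p)=1, then a^(p-1) ≡ 1 (mod p)
p = 5 is prime, gcd(2,5) = 1
Reduce exponent: 22 mod 4 = 2
So 2^22 ≡ 2^2 (mod 5)
2^2 mod 5 = 4

2^22 ≡ 4 (mod 5)


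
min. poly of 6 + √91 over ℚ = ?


Let α = 6 + √91. Then α - 6 = √91, so (α - 6)² = 91, giving α² - 12α - 55 = 0. Degree 2 and α ∉ ℚ, so this is the minimal polynomial.

Minimal polynomial: x² - 12x - 55


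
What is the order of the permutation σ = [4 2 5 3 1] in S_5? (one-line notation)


Cycle decomposition: (1 4 3 5)
Cycle lengths: 4
Order = lcm(4) = 4

ord(σ) = 4


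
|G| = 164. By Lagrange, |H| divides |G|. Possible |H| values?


Lagrange's theorem: |H| divides |G|
|G| = 164
Divisors of 164: 1, 2, 4, 41, 82, 164

Possible subgroup orders: {1, 2, 4, 41, 82, 164}


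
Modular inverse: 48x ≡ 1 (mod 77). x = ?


Use the extended Euclidean algorithm to write 1 = 48·s + 77·t; then s mod 77 is the inverse.
Euclidean algorithm:
  48 = 0·77 + 48
  77 = 1·48 + 29
  48 = 1·29 + 19
  29 = 1·19 + 10
  19 = 1·10 + 9
  10 = 1·9 + 1
  9 = 9·1 + 0
gcd(48,77) = 1
Back-substitution gives: 48·(-8) + 77·(5) = 1
So 48⁻¹ ≡ -8 ≡ 69 (mod 77)
Check: 48 × 69 = 3312 ≡ 1 (mod 77) ✓

48⁻¹ ≡ 69 (mod 77)


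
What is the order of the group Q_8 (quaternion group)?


Q_8 = {±1, ±i, ±j, ±k}
|Q_8| = 8

|Q_8 (quaternion group)| = 8


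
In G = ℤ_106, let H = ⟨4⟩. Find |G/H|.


|⟨4⟩| = n / gcd(4, 106) = 106 / 2 = 53
H is normal (ℤ_106 is abelian).
|G/H| = |G| / |H| = 106 / 53 = 2

|G/H| = 2


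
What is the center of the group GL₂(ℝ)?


Z(G) = {g ∈ G | gx = xg for all x ∈ G}
Only scalar multiples of the identity commute with all invertible matrices

Z(GL₂(ℝ)) = {aI : a ∈ ℝ, a ≠ 0}


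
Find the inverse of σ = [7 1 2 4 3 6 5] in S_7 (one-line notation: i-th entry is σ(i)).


To find σ⁻¹, swap domain and range:
σ(1) = 7 → σ⁻¹(7) = 1
σ(2) = 1 → σ⁻¹(1) = 2
σ(3) = 2 → σ⁻¹(2) = 3
σ(4) = 4 → σ⁻¹(4) = 4
σ(5) = 3 → σ⁻¹(3) = 5
σ(6) = 6 → σ⁻¹(6) = 6
σ(7) = 5 → σ⁻¹(5) = 7

σ⁻¹ = [2 3 5 4 7 6 1]


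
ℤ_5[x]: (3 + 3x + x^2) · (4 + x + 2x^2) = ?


Expand and collect like terms; reduce coefficients mod 5:
x^0: 3·4 = 12 ≡ 2 (mod 5)
x^1: 3·1 + 3·4 = 15 ≡ 0 (mod 5)
x^2: 3·2 + 3·1 + 1·4 = 13 ≡ 3 (mod 5)
x^3: 3·2 + 1·1 = 7 ≡ 2 (mod 5)
x^4: 1·2 = 2 ≡ 2 (mod 5)
Result: 2 + 3x^2 + 2x^3 + 2x^4

f · g = 2 + 3x^2 + 2x^3 + 2x^4


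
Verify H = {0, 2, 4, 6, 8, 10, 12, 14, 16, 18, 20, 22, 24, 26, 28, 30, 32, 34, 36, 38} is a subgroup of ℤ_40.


Subgroup test for H = {0, 2, 4, 6, 8, 10, 12, 14, 16, 18, 20, 22, 24, 26, 28, 30, 32, 34, 36, 38} in (ℤ_40, +):
(1) 0 ∈ H? Yes
(2) Closure: for all a,b ∈ H, (a+b) mod 40 ∈ H? Yes
(3) Inverses: for all a ∈ H, -a mod 40 ∈ H? Yes

Yes, H is a subgroup of ℤ_40


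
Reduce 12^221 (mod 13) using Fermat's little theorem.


Fermat's little theorem: if p is prime and gcd(a,p)=1, then a^(p-1) ≡ 1 (mod p)
p = 13 is prime, gcd(12,13) = 1
Reduce exponent: 221 mod 12 = 5
So 12^221 ≡ 12^5 (mod 13)
12^5 mod 13 = 12

12^221 ≡ 12 (mod 13)


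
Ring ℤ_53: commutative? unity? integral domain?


ℤ_53 is a commutative ring with unity 1; 53 is prime, so ℤ_53 is a field (hence an integral domain)
Commutative: Yes
Integral domain: Yes
Has unity: Yes

ℤ_53: Commutative=Yes, Unity=Yes


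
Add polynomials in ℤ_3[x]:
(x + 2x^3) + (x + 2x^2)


Add coefficients mod 3:
x^0: 0 + 0 = 0 (mod 3)
x^1: 1 + 1 = 2 (mod 3)
x^2: 0 + 2 = 2 (mod 3)
x^3: 2 + 0 = 2 (mod 3)
Result: 2x + 2x^2 + 2x^3

f + g = 2x + 2x^2 + 2x^3


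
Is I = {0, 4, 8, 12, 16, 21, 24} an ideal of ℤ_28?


Check ideal conditions for I = {0, 4, 8, 12, 16, 21, 24} in ℤ_28:
(1) I is an additive subgroup? No
(2) For r ∈ ℤ_28 and a ∈ I: r·a ∈ I? No  [counterexample: r=2, a=21, r·a mod 28 = 14 ∉ I]

No, I is not an ideal of ℤ_28


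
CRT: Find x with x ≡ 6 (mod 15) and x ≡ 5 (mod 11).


m₁ = 15, m₂ = 11, gcd = 1, so CRT applies. M = m₁·m₂ = 165
Let M₁ = M/m₁ = 11, M₂ = M/m₂ = 15
Find y₁ ≡ M₁⁻¹ (mod m₁): 11⁻¹ ≡ 11 (mod 15)
Find y₂ ≡ M₂⁻¹ (mod m₂): 15⁻¹ ≡ 3 (mod 11)
x = a₁·M₁·y₁ + a₂·M₂·y₂ = 6·11·11 + 5·15·3 = 951
Reduce mod 165: x ≡ 126
Check: 126 mod 15 = 6 ✓, 126 mod 11 = 5 ✓

x ≡ 126 (mod 165)


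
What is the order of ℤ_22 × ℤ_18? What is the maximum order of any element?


|ℤ_22 × ℤ_18| = 22 × 18 = 396
Max element order = lcm(22,18) = 198
Cyclic? No (gcd=2)

|ℤ_22×ℤ_18| = 396, max element order = 198


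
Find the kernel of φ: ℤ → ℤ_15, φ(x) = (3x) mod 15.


Kernel = preimage of identity
ker(φ) = {x ∈ ℤ : 3x ≡ 0 (mod 15)}. gcd(3,15) = 3, so 3x ≡ 0 (mod 15) ⟺ x ≡ 0 (mod 15/3 = 5). Hence ker(φ) = 5ℤ

ker(φ) = 5ℤ


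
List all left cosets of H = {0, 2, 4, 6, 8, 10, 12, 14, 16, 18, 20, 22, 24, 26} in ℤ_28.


H = {0, 2, 4, 6, 8, 10, 12, 14, 16, 18, 20, 22, 24, 26}, |H| = 14
Number of cosets = |G|/|H| = 28/14 = 2
0 + H = {0, 2, 4, 6, 8, 10, 12, 14, 16, 18, 20, 22, 24, 26}
1 + H = {1, 3, 5, 7, 9, 11, 13, 15, 17, 19, 21, 23, 25, 27}

Cosets: 0+H={0,2,4,6,8,10,12,14,16,18,20,22,24,26}; 1+H={1,3,5,7,9,11,13,15,17,19,21,23,25,27}


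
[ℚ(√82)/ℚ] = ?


√82 has minimal polynomial x² - 82 (irreducible over ℚ since 82 is squarefree)

[ℚ(√82)/ℚ] = 2


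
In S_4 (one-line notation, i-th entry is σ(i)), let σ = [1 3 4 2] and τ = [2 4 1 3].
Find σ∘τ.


σ∘τ: apply τ first, then σ
1 →τ 2 →σ 3
2 →τ 4 →σ 2
3 →τ 1 →σ 1
4 →τ 3 →σ 4

σ∘τ = [3 2 1 4]


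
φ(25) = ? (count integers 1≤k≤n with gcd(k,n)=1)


φ(n) = count of k ∈ {1,...,n} with gcd(k,n)=1
Coprimes to 25: {1, 2, 3, 4, 6, 7, 8, 9, 11, 12, 13, 14, 16, 17, 18, 19, 21, 22, 23, 24}
Count: 20

φ(25) = 20


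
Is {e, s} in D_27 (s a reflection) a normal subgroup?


H = {e, s} in D_27 (s a reflection)
r·s·r⁻¹ = sr⁻² ≠ s for n ≥ 3, so {e, s} is not closed under conjugation

No, not a normal subgroup


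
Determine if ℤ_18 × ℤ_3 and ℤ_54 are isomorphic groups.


Comparing ℤ_18 × ℤ_3 and ℤ_54:
gcd(18,3) = 3 ≠ 1. Max element order in ℤ_18×ℤ_3 is lcm(18,3) = 18 < 54, so it has no element of order 54

No, ℤ_18 × ℤ_3 ≇ ℤ_54


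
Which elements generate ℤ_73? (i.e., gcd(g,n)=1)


g generates ℤ_n iff gcd(g,n) = 1
Prime factors of 73: 73
Generators are g ∈ {1,...,72} not divisible by any of these primes.
Generators: {1, 2, 3, 4, 5, 6, 7, 8, 9, 10, 11, 12, 13, 14, 15, 16, 17, 18, 19, 20, 21, 22, 23, 24, 25, 26, 27, 28, 29, 30, 31, 32, 33, 34, 35, 36, 37, 38, 39, 40, 41, 42, 43, 44, 45, 46, 47, 48, 49, 50, 51, 52, 53, 54, 55, 56, 57, 58, 59, 60, 61, 62, 63, 64, 65, 66, 67, 68, 69, 70, 71, 72}
Number of generators = φ(73) = 72

Generators of ℤ_73 = {1, 2, 3, 4, 5, 6, 7, 8, 9, 10, 11, 12, 13, 14, 15, 16, 17, 18, 19, 20, 21, 22, 23, 24, 25, 26, 27, 28, 29, 30, 31, 32, 33, 34, 35, 36, 37, 38, 39, 40, 41, 42, 43, 44, 45, 46, 47, 48, 49, 50, 51, 52, 53, 54, 55, 56, 57, 58, 59, 60, 61, 62, 63, 64, 65, 66, 67, 68, 69, 70, 71, 72}


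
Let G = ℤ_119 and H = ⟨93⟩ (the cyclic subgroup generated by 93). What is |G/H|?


|⟨93⟩| = n / gcd(93, 119) = 119 / 1 = 119
H is normal (ℤ_119 is abelian).
|G/H| = |G| / |H| = 119 / 119 = 1

|G/H| = 1


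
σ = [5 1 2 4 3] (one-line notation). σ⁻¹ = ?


To find σ⁻¹, swap domain and range:
σ(1) = 5 → σ⁻¹(5) = 1
σ(2) = 1 → σ⁻¹(1) = 2
σ(3) = 2 → σ⁻¹(2) = 3
σ(4) = 4 → σ⁻¹(4) = 4
σ(5) = 3 → σ⁻¹(3) = 5

σ⁻¹ = [2 3 5 4 1]


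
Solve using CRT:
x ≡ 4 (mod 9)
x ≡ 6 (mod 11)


m₁ = 9, m₂ = 11, gcd = 1, so CRT applies. M = m₁·m₂ = 99
Let M₁ = M/m₁ = 11, M₂ = M/m₂ = 9
Find y₁ ≡ M₁⁻¹ (mod m₁): 11⁻¹ ≡ 5 (mod 9)
Find y₂ ≡ M₂⁻¹ (mod m₂): 9⁻¹ ≡ 5 (mod 11)
x = a₁·M₁·y₁ + a₂·M₂·y₂ = 4·11·5 + 6·9·5 = 490
Reduce mod 99: x ≡ 94
Check: 94 mod 9 = 4 ✓, 94 mod 11 = 6 ✓

x ≡ 94 (mod 99)


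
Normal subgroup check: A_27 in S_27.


H = A_27 in S_27
A_27 has index 2 in S_27, and every subgroup of index 2 is normal

Yes, normal subgroup


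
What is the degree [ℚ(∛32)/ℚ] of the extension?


∛32 has minimal polynomial x³ - 32 (irreducible over ℚ since 32 is not a perfect cube)

[ℚ(∛32)/ℚ] = 3


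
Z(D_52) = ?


Z(G) = {g ∈ G | gx = xg for all x ∈ G}
For even n, Z(D_n) = {e, r^(n/2)}: the 180° rotation r^26 commutes with every reflection and rotation

Z(D_52) = {e, r^26}


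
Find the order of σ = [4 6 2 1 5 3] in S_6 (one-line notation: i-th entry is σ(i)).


Cycle decomposition: (1 4) (2 6 3)
Cycle lengths: 2, 3
Order = lcm(2, 3) = 6

ord(σ) = 6


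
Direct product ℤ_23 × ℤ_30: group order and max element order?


|ℤ_23 × ℤ_30| = 23 × 30 = 690
Max element order = lcm(23,30) = 690
Cyclic? Yes (gcd=1)

|ℤ_23×ℤ_30| = 690, max element order = 690


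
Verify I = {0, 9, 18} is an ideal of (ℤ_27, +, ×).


Check ideal conditions for I = {0, 9, 18} in ℤ_27:
(1) I is an additive subgroup? Yes
(2) For r ∈ ℤ_27 and a ∈ I: r·a ∈ I? Yes

Yes, I is an ideal of ℤ_27


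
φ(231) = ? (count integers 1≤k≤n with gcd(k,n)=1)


Factor n: 231 = 3 × 7 × 11
φ(n) = n · ∏(1 - 1/p) over distinct primes p | n
φ(231) = 231 · (1 - 1/3) · (1 - 1/7) · (1 - 1/11) = 120

φ(231) = 120


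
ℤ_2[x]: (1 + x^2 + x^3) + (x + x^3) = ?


Add coefficients mod 2:
x^0: 1 + 0 = 1 (mod 2)
x^1: 0 + 1 = 1 (mod 2)
x^2: 1 + 0 = 1 (mod 2)
x^3: 1 + 1 = 0 (mod 2)
Result: 1 + x + x^2

f + g = 1 + x + x^2


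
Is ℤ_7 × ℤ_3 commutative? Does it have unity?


Direct product ring; commutative with unity (1,1); but (1,0)·(0,1) = (0,0) gives zero divisors, so not an integral domain
Commutative: Yes
Integral domain: No
Has unity: Yes

ℤ_7 × ℤ_3: Commutative=Yes, Unity=Yes


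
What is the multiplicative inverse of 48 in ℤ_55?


Use the extended Euclidean algorithm to write 1 = 48·s + 55·t; then s mod 55 is the inverse.
Euclidean algorithm:
  48 = 0·55 + 48
  55 = 1·48 + 7
  48 = 6·7 + 6
  7 = 1·6 + 1
  6 = 6·1 + 0
gcd(48,55) = 1
Back-substitution gives: 48·(-8) + 55·(7) = 1
So 48⁻¹ ≡ -8 ≡ 47 (mod 55)
Check: 48 × 47 = 2256 ≡ 1 (mod 55) ✓

48⁻¹ ≡ 47 (mod 55)


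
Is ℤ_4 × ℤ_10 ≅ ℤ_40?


Comparing ℤ_4 × ℤ_10 and ℤ_40:
gcd(4,10) = 2 ≠ 1. Max element order in ℤ_4×ℤ_10 is lcm(4,10) = 20 < 40, so it has no element of order 40

No, ℤ_4 × ℤ_10 ≇ ℤ_40


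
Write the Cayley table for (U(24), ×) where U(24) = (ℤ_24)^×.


Elements: {1, 5, 7, 11, 13, 17, 19, 23}
Operation: multiplication mod 24
Entry (a, b) = (a × b) mod 24

Cayley table:
   |  1 |  5 |  7 | 11 | 13 | 17 | 19 | 23
 1 |  1 |  5 |  7 | 11 | 13 | 17 | 19 | 23
 5 |  5 |  1 | 11 |  7 | 17 | 13 | 23 | 19
 7 |  7 | 11 |  1 |  5 | 19 | 23 | 13 | 17
11 | 11 |  7 |  5 |  1 | 23 | 19 | 17 | 13
13 | 13 | 17 | 19 | 23 |  1 |  5 |  7 | 11
17 | 17 | 13 | 23 | 19 |  5 |  1 | 11 |  7
19 | 19 | 23 | 13 | 17 |  7 | 11 |  1 |  5
23 | 23 | 19 | 17 | 13 | 11 |  7 |  5 |  1


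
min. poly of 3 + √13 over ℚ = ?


Let α = 3 + √13. Then α - 3 = √13, so (α - 3)² = 13, giving α² - 6α - 4 = 0. Degree 2 and α ∉ ℚ, so this is the minimal polynomial.

Minimal polynomial: x² - 6x - 4


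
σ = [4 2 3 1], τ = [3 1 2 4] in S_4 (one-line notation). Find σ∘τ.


σ∘τ: apply τ first, then σ
1 →τ 3 →σ 3
2 →τ 1 →σ 4
3 →τ 2 →σ 2
4 →τ 4 →σ 1

σ∘τ = [3 4 2 1]


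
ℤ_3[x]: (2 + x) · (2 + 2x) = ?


Expand and collect like terms; reduce coefficients mod 3:
x^0: 2·2 = 4 ≡ 1 (mod 3)
x^1: 2·2 + 1·2 = 6 ≡ 0 (mod 3)
x^2: 1·2 = 2 ≡ 2 (mod 3)
Result: 1 + 2x^2

f · g = 1 + 2x^2


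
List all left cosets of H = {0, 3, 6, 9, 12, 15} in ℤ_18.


H = {0, 3, 6, 9, 12, 15}, |H| = 6
Number of cosets = |G|/|H| = 18/6 = 3
0 + H = {0, 3, 6, 9, 12, 15}
1 + H = {1, 4, 7, 10, 13, 16}
2 + H = {2, 5, 8, 11, 14, 17}

Cosets: 0+H={0,3,6,9,12,15}; 1+H={1,4,7,10,13,16}; 2+H={2,5,8,11,14,17}


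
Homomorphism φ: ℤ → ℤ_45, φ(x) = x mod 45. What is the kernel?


Kernel = preimage of identity
ker(φ) = {x ∈ ℤ : x ≡ 0 (mod 45)} = 45ℤ = {0, ±45, ±90, ...}

ker(φ) = 45ℤ


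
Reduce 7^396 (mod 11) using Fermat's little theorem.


Fermat's little theorem: if p is prime and gcd(a,p)=1, then a^(p-1) ≡ 1 (mod p)
p = 11 is prime, gcd(7,11) = 1
Reduce exponent: 396 mod 10 = 6
So 7^396 ≡ 7^6 (mod 11)
7^6 mod 11 = 4

7^396 ≡ 4 (mod 11)


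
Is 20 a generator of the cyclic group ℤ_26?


g generates ℤ_n iff gcd(g, n) = 1
gcd(20, 26) = 2
Since gcd = 2 ≠ 1, ⟨20⟩ has order 13 < 26, so 20 is not a generator.

No, 20 does not generate ℤ_26


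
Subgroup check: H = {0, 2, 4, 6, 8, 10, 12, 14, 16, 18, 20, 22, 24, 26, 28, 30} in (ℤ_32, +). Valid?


Subgroup test for H = {0, 2, 4, 6, 8, 10, 12, 14, 16, 18, 20, 22, 24, 26, 28, 30} in (ℤ_32, +):
(1) 0 ∈ H? Yes
(2) Closure: for all a,b ∈ H, (a+b) mod 32 ∈ H? Yes
(3) Inverses: for all a ∈ H, -a mod 32 ∈ H? Yes

Yes, H is a subgroup of ℤ_32


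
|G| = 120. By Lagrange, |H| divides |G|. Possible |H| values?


Lagrange's theorem: |H| divides |G|
|G| = 120
Divisors of 120: 1, 2, 3, 4, 5, 6, 8, 10, 12, 15, 20, 24, 30, 40, 60, 120

Possible subgroup orders: {1, 2, 3, 4, 5, 6, 8, 10, 12, 15, 20, 24, 30, 40, 60, 120}


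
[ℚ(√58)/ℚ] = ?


√58 has minimal polynomial x² - 58 (irreducible over ℚ since 58 is squarefree)

[ℚ(√58)/ℚ] = 2


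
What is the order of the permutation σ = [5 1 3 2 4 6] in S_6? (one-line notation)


Cycle decomposition: (1 5 4 2)
Cycle lengths: 4
Order = lcm(4) = 4

ord(σ) = 4


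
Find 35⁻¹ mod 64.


Use the extended Euclidean algorithm to write 1 = 35·s + 64·t; then s mod 64 is the inverse.
Euclidean algorithm:
  35 = 0·64 + 35
  64 = 1·35 + 29
  35 = 1·29 + 6
  29 = 4·6 + 5
  6 = 1·5 + 1
  5 = 5·1 + 0
gcd(35,64) = 1
Back-substitution gives: 35·(11) + 64·(-6) = 1
So 35⁻¹ ≡ 11 ≡ 11 (mod 64)
Check: 35 × 11 = 385 ≡ 1 (mod 64) ✓

35⁻¹ ≡ 11 (mod 64)


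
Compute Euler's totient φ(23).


φ(n) = count of k ∈ {1,...,n} with gcd(k,n)=1
Coprimes to 23: {1, 2, 3, 4, 5, 6, 7, 8, 9, 10, 11, 12, 13, 14, 15, 16, 17, 18, 19, 20, 21, 22}
Count: 22

φ(23) = 22


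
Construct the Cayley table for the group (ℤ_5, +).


Elements: {0, 1, 2, 3, 4}
Operation: addition mod 5
Entry (a, b) = (a + b) mod 5

Cayley table:
  | 0 | 1 | 2 | 3 | 4
0 | 0 | 1 | 2 | 3 | 4
1 | 1 | 2 | 3 | 4 | 0
2 | 2 | 3 | 4 | 0 | 1
3 | 3 | 4 | 0 | 1 | 2
4 | 4 | 0 | 1 | 2 | 3


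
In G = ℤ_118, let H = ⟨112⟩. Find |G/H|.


|⟨112⟩| = n / gcd(112, 118) = 118 / 2 = 59
H is normal (ℤ_118 is abelian).
|G/H| = |G| / |H| = 118 / 59 = 2

|G/H| = 2


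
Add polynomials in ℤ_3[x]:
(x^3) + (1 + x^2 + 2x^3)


Add coefficients mod 3:
x^0: 0 + 1 = 1 (mod 3)
x^1: 0 + 0 = 0 (mod 3)
x^2: 0 + 1 = 1 (mod 3)
x^3: 1 + 2 = 0 (mod 3)
Result: 1 + x^2

f + g = 1 + x^2


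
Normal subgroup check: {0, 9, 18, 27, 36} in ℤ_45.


H = {0, 9, 18, 27, 36} in ℤ_45
ℤ_45 is abelian; every subgroup of an abelian group is normal

Yes, normal subgroup


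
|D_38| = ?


|D_n| = 2n (n rotations and n reflections)
|D_38| = 2×38 = 76

|D_38| = 76


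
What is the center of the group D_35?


Z(G) = {g ∈ G | gx = xg for all x ∈ G}
For odd n, Z(D_n) = {e}: no nontrivial rotation commutes with all reflections

Z(D_35) = {e}


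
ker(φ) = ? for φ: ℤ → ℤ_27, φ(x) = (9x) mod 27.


Kernel = preimage of identity
ker(φ) = {x ∈ ℤ : 9x ≡ 0 (mod 27)}. gcd(9,27) = 9, so 9x ≡ 0 (mod 27) ⟺ x ≡ 0 (mod 27/9 = 3). Hence ker(φ) = 3ℤ

ker(φ) = 3ℤ


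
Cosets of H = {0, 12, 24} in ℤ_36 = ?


H = {0, 12, 24}, |H| = 3
Number of cosets = |G|/|H| = 36/3 = 12
0 + H = {0, 12, 24}
1 + H = {1, 13, 25}
2 + H = {2, 14, 26}
3 + H = {3, 15, 27}
4 + H = {4, 16, 28}
5 + H = {5, 17, 29}
6 + H = {6, 18, 30}
7 + H = {7, 19, 31}
8 + H = {8, 20, 32}
9 + H = {9, 21, 33}
10 + H = {10, 22, 34}
11 + H = {11, 23, 35}

Cosets: 0+H={0,12,24}; 1+H={1,13,25}; 2+H={2,14,26}; 3+H={3,15,27}; 4+H={4,16,28}; 5+H={5,17,29}; 6+H={6,18,30}; 7+H={7,19,31}; 8+H={8,20,32}; 9+H={9,21,33}; 10+H={10,22,34}; 11+H={11,23,35}


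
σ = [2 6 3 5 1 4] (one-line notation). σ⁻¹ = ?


To find σ⁻¹, swap domain and range:
σ(1) = 2 → σ⁻¹(2) = 1
σ(2) = 6 → σ⁻¹(6) = 2
σ(3) = 3 → σ⁻¹(3) = 3
σ(4) = 5 → σ⁻¹(5) = 4
σ(5) = 1 → σ⁻¹(1) = 5
σ(6) = 4 → σ⁻¹(4) = 6

σ⁻¹ = [5 1 3 6 4 2]


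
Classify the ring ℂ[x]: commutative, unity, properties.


Polynomial ring over ℂ (an integral domain) is a commutative integral domain with unity 1
Commutative: Yes
Integral domain: Yes
Has unity: Yes

ℂ[x]: Commutative=Yes, Unity=Yes


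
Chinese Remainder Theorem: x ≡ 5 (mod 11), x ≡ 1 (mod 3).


m₁ = 11, m₂ = 3, gcd = 1, so CRT applies. M = m₁·m₂ = 33
Let M₁ = M/m₁ = 3, M₂ = M/m₂ = 11
Find y₁ ≡ M₁⁻¹ (mod m₁): 3⁻¹ ≡ 4 (mod 11)
Find y₂ ≡ M₂⁻¹ (mod m₂): 11⁻¹ ≡ 2 (mod 3)
x = a₁·M₁·y₁ + a₂·M₂·y₂ = 5·3·4 + 1·11·2 = 82
Reduce mod 33: x ≡ 16
Check: 16 mod 11 = 5 ✓, 16 mod 3 = 1 ✓

x ≡ 16 (mod 33)


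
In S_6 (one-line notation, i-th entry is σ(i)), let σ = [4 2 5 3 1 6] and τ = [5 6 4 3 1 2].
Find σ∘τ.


σ∘τ: apply τ first, then σ
1 →τ 5 →σ 1
2 →τ 6 →σ 6
3 →τ 4 →σ 3
4 →τ 3 →σ 5
5 →τ 1 →σ 4
6 →τ 2 →σ 2

σ∘τ = [1 6 3 5 4 2]


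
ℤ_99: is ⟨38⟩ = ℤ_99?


g generates ℤ_n iff gcd(g, n) = 1
gcd(38, 99) = 1
Since gcd = 1, 38 is a generator.

Yes, 38 generates ℤ_99


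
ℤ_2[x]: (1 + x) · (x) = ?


Expand and collect like terms; reduce coefficients mod 2:
x^0: 1·0 = 0 ≡ 0 (mod 2)
x^1: 1·1 + 1·0 = 1 ≡ 1 (mod 2)
x^2: 1·1 = 1 ≡ 1 (mod 2)
Result: x + x^2

f · g = x + x^2


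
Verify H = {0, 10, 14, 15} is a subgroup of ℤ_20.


Subgroup test for H = {0, 10, 14, 15} in (ℤ_20, +):
(1) 0 ∈ H? Yes
(2) Closure: for all a,b ∈ H, (a+b) mod 20 ∈ H? No  [counterexample: 10 + 14 = 4 ∉ H]
(3) Inverses: for all a ∈ H, -a mod 20 ∈ H? No

No, H is not a subgroup of ℤ_20


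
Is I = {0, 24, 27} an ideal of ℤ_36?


Check ideal conditions for I = {0, 24, 27} in ℤ_36:
(1) I is an additive subgroup? No
(2) For r ∈ ℤ_36 and a ∈ I: r·a ∈ I? No  [counterexample: r=2, a=24, r·a mod 36 = 12 ∉ I]

No, I is not an ideal of ℤ_36


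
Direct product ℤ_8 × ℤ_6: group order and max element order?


|ℤ_8 × ℤ_6| = 8 × 6 = 48
Max element order = lcm(8,6) = 24
Cyclic? No (gcd=2)

|ℤ_8×ℤ_6| = 48, max element order = 24


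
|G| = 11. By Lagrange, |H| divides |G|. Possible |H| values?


Lagrange's theorem: |H| divides |G|
|G| = 11
Divisors of 11: 1, 11

Possible subgroup orders: {1, 11}


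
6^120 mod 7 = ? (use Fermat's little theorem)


Fermat's little theorem: if p is prime and gcd(a,p)=1, then a^(p-1) ≡ 1 (mod p)
p = 7 is prime, gcd(6,7) = 1
Reduce exponent: 120 mod 6 = 0
So 6^120 ≡ 6^0 (mod 7)
6^0 = 1

6^120 ≡ 1 (mod 7)


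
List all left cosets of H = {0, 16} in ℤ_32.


H = {0, 16}, |H| = 2
Number of cosets = |G|/|H| = 32/2 = 16
0 + H = {0, 16}
1 + H = {1, 17}
2 + H = {2, 18}
3 + H = {3, 19}
4 + H = {4, 20}
5 + H = {5, 21}
6 + H = {6, 22}
7 + H = {7, 23}
8 + H = {8, 24}
9 + H = {9, 25}
10 + H = {10, 26}
11 + H = {11, 27}
12 + H = {12, 28}
13 + H = {13, 29}
14 + H = {14, 30}
15 + H = {15, 31}

Cosets: 0+H={0,16}; 1+H={1,17}; 2+H={2,18}; 3+H={3,19}; 4+H={4,20}; 5+H={5,21}; 6+H={6,22}; 7+H={7,23}; 8+H={8,24}; 9+H={9,25}; 10+H={10,26}; 11+H={11,27}; 12+H={12,28}; 13+H={13,29}; 14+H={14,30}; 15+H={15,31}


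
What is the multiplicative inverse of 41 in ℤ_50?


Use the extended Euclidean algorithm to write 1 = 41·s + 50·t; then s mod 50 is the inverse.
Euclidean algorithm:
  41 = 0·50 + 41
  50 = 1·41 + 9
  41 = 4·9 + 5
  9 = 1·5 + 4
  5 = 1·4 + 1
  4 = 4·1 + 0
gcd(41,50) = 1
Back-substitution gives: 41·(11) + 50·(-9) = 1
So 41⁻¹ ≡ 11 ≡ 11 (mod 50)
Check: 41 × 11 = 451 ≡ 1 (mod 50) ✓

41⁻¹ ≡ 11 (mod 50)


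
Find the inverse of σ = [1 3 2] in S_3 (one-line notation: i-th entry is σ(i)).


To find σ⁻¹, swap domain and range:
σ(1) = 1 → σ⁻¹(1) = 1
σ(2) = 3 → σ⁻¹(3) = 2
σ(3) = 2 → σ⁻¹(2) = 3

σ⁻¹ = [1 3 2]


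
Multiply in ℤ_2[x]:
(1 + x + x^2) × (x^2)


Expand and collect like terms; reduce coefficients mod 2:
x^0: 1·0 = 0 ≡ 0 (mod 2)
x^1: 1·0 + 1·0 = 0 ≡ 0 (mod 2)
x^2: 1·1 + 1·0 + 1·0 = 1 ≡ 1 (mod 2)
x^3: 1·1 + 1·0 = 1 ≡ 1 (mod 2)
x^4: 1·1 = 1 ≡ 1 (mod 2)
Result: x^2 + x^3 + x^4

f · g = x^2 + x^3 + x^4


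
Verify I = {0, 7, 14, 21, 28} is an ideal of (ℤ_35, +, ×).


Check ideal conditions for I = {0, 7, 14, 21, 28} in ℤ_35:
(1) I is an additive subgroup? Yes
(2) For r ∈ ℤ_35 and a ∈ I: r·a ∈ I? Yes

Yes, I is an ideal of ℤ_35


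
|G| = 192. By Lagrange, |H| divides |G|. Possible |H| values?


Lagrange's theorem: |H| divides |G|
|G| = 192
Divisors of 192: 1, 2, 3, 4, 6, 8, 12, 16, 24, 32, 48, 64, 96, 192

Possible subgroup orders: {1, 2, 3, 4, 6, 8, 12, 16, 24, 32, 48, 64, 96, 192}


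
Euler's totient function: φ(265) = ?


Factor n: 265 = 5 × 53
φ(n) = n · ∏(1 - 1/p) over distinct primes p | n
φ(265) = 265 · (1 - 1/5) · (1 - 1/53) = 208

φ(265) = 208


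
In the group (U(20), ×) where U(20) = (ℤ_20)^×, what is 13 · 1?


Operation: multiplication mod 20
13 · 1 = (a × b) mod 20 with a = 13, b = 1

13 · 1 = 13


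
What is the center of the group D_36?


Z(G) = {g ∈ G | gx = xg for all x ∈ G}
For even n, Z(D_n) = {e, r^(n/2)}: the 180° rotation r^18 commutes with every reflection and rotation

Z(D_36) = {e, r^18}


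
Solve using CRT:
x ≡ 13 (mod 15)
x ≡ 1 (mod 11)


m₁ = 15, m₂ = 11, gcd = 1, so CRT applies. M = m₁·m₂ = 165
Let M₁ = M/m₁ = 11, M₂ = M/m₂ = 15
Find y₁ ≡ M₁⁻¹ (mod m₁): 11⁻¹ ≡ 11 (mod 15)
Find y₂ ≡ M₂⁻¹ (mod m₂): 15⁻¹ ≡ 3 (mod 11)
x = a₁·M₁·y₁ + a₂·M₂·y₂ = 13·11·11 + 1·15·3 = 1618
Reduce mod 165: x ≡ 133
Check: 133 mod 15 = 13 ✓, 133 mod 11 = 1 ✓

x ≡ 133 (mod 165)


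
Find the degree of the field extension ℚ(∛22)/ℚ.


∛22 has minimal polynomial x³ - 22 (irreducible over ℚ since 22 is not a perfect cube)

[ℚ(∛22)/ℚ] = 3


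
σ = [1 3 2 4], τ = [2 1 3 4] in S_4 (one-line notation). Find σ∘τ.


σ∘τ: apply τ first, then σ
1 →τ 2 →σ 3
2 →τ 1 →σ 1
3 →τ 3 →σ 2
4 →τ 4 →σ 4

σ∘τ = [3 1 2 4]


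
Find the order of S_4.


|S_n| = n! (number of permutations of n symbols)
|S_4| = 4! = 24

|S_4| = 24


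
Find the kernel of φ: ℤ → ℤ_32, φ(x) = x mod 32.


Kernel = preimage of identity
ker(φ) = {x ∈ ℤ : x ≡ 0 (mod 32)} = 32ℤ = {0, ±32, ±64, ...}

ker(φ) = 32ℤ


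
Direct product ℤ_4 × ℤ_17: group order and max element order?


|ℤ_4 × ℤ_17| = 4 × 17 = 68
Max element order = lcm(4,17) = 68
Cyclic? Yes (gcd=1)

|ℤ_4×ℤ_17| = 68, max element order = 68


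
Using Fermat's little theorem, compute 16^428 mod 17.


Fermat's little theorem: if p is prime and gcd(a,p)=1, then a^(p-1) ≡ 1 (mod p)
p = 17 is prime, gcd(16,17) = 1
Reduce exponent: 428 mod 16 = 12
So 16^428 ≡ 16^12 (mod 17)
16^12 mod 17 = 1

16^428 ≡ 1 (mod 17)


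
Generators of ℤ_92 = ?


g generates ℤ_n iff gcd(g,n) = 1
Prime factors of 92: 2, 23
Generators are g ∈ {1,...,91} not divisible by any of these primes.
Generators: {1, 3, 5, 7, 9, 11, 13, 15, 17, 19, 21, 25, 27, 29, 31, 33, 35, 37, 39, 41, 43, 45, 47, 49, 51, 53, 55, 57, 59, 61, 63, 65, 67, 71, 73, 75, 77, 79, 81, 83, 85, 87, 89, 91}
Number of generators = φ(92) = 44

Generators of ℤ_92 = {1, 3, 5, 7, 9, 11, 13, 15, 17, 19, 21, 25, 27, 29, 31, 33, 35, 37, 39, 41, 43, 45, 47, 49, 51, 53, 55, 57, 59, 61, 63, 65, 67, 71, 73, 75, 77, 79, 81, 83, 85, 87, 89, 91}


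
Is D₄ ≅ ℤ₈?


Comparing D₄ and ℤ₈:
D₄ is non-abelian, ℤ₈ is abelian

No, D₄ ≇ ℤ₈


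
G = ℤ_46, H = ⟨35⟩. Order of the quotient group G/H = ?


|⟨35⟩| = n / gcd(35, 46) = 46 / 1 = 46
H is normal (ℤ_46 is abelian).
|G/H| = |G| / |H| = 46 / 46 = 1

|G/H| = 1


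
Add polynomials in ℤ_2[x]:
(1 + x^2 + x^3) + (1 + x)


Add coefficients mod 2:
x^0: 1 + 1 = 0 (mod 2)
x^1: 0 + 1 = 1 (mod 2)
x^2: 1 + 0 = 1 (mod 2)
x^3: 1 + 0 = 1 (mod 2)
Result: x + x^2 + x^3

f + g = x + x^2 + x^3


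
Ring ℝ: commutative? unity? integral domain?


ℝ is a field: commutative, has unity, every nonzero element is a unit (hence an integral domain)
Commutative: Yes
Integral domain: Yes
Has unity: Yes

ℝ: Commutative=Yes, Unity=Yes


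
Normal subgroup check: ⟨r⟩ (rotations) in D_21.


H = ⟨r⟩ (rotations) in D_21
The rotation subgroup ⟨r⟩ has index 2 in D_21, so it is normal

Yes, normal subgroup


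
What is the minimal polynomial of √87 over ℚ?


√87 satisfies x² - 87 = 0, irreducible over ℚ since 87 is squarefree

Minimal polynomial: x² - 87


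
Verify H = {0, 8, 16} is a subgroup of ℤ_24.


Subgroup test for H = {0, 8, 16} in (ℤ_24, +):
(1) 0 ∈ H? Yes
(2) Closure: for all a,b ∈ H, (a+b) mod 24 ∈ H? Yes
(3) Inverses: for all a ∈ H, -a mod 24 ∈ H? Yes

Yes, H is a subgroup of ℤ_24


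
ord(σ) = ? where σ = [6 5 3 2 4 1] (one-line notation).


Cycle decomposition: (1 6) (2 5 4)
Cycle lengths: 2, 3
Order = lcm(2, 3) = 6

ord(σ) = 6


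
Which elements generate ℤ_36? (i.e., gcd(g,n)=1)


g generates ℤ_n iff gcd(g,n) = 1
Prime factors of 36: 2, 3
Generators are g ∈ {1,...,35} not divisible by any of these primes.
Generators: {1, 5, 7, 11, 13, 17, 19, 23, 25, 29, 31, 35}
Number of generators = φ(36) = 12

Generators of ℤ_36 = {1, 5, 7, 11, 13, 17, 19, 23, 25, 29, 31, 35}


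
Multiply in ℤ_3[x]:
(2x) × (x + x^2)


Expand and collect like terms; reduce coefficients mod 3:
x^0: 0·0 = 0 ≡ 0 (mod 3)
x^1: 0·1 + 2·0 = 0 ≡ 0 (mod 3)
x^2: 0·1 + 2·1 = 2 ≡ 2 (mod 3)
x^3: 2·1 = 2 ≡ 2 (mod 3)
Result: 2x^2 + 2x^3

f · g = 2x^2 + 2x^3


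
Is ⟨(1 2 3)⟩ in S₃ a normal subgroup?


H = ⟨(1 2 3)⟩ in S₃
⟨(1 2 3)⟩ has order 3 and index 2 in S₃; index-2 subgroups are normal

Yes, normal subgroup


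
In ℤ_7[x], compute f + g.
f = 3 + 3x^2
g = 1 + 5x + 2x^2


Add coefficients mod 7:
x^0: 3 + 1 = 4 (mod 7)
x^1: 0 + 5 = 5 (mod 7)
x^2: 3 + 2 = 5 (mod 7)
Result: 4 + 5x + 5x^2

f + g = 4 + 5x + 5x^2


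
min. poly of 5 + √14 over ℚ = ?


Let α = 5 + √14. Then α - 5 = √14, so (α - 5)² = 14, giving α² - 10α + 11 = 0. Degree 2 and α ∉ ℚ, so this is the minimal polynomial.

Minimal polynomial: x² - 10x + 11


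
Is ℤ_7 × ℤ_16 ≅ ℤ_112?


Comparing ℤ_7 × ℤ_16 and ℤ_112:
gcd(7,16) = 1, so ℤ_7 × ℤ_16 ≅ ℤ_112 (CRT)

Yes, ℤ_7 × ℤ_16 ≅ ℤ_112


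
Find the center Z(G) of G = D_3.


Z(G) = {g ∈ G | gx = xg for all x ∈ G}
For odd n, Z(D_n) = {e}: no nontrivial rotation commutes with all reflections

Z(D_3) = {e}


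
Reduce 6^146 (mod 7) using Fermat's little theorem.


Fermat's little theorem: if p is prime and gcd(a,p)=1, then a^(p-1) ≡ 1 (mod p)
p = 7 is prime, gcd(6,7) = 1
Reduce exponent: 146 mod 6 = 2
So 6^146 ≡ 6^2 (mod 7)
6^2 mod 7 = 1

6^146 ≡ 1 (mod 7)


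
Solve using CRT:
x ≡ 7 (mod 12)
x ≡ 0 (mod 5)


m₁ = 12, m₂ = 5, gcd = 1, so CRT applies. M = m₁·m₂ = 60
Let M₁ = M/m₁ = 5, M₂ = M/m₂ = 12
Find y₁ ≡ M₁⁻¹ (mod m₁): 5⁻¹ ≡ 5 (mod 12)
Find y₂ ≡ M₂⁻¹ (mod m₂): 12⁻¹ ≡ 3 (mod 5)
x = a₁·M₁·y₁ + a₂·M₂·y₂ = 7·5·5 + 0·12·3 = 175
Reduce mod 60: x ≡ 55
Check: 55 mod 12 = 7 ✓, 55 mod 5 = 0 ✓

x ≡ 55 (mod 60)


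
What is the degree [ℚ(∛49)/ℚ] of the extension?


∛49 has minimal polynomial x³ - 49 (irreducible over ℚ since 49 is not a perfect cube)

[ℚ(∛49)/ℚ] = 3


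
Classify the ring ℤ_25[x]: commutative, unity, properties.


ℤ_25 has zero divisors (5·5 ≡ 0), and these lift to constant zero divisors in ℤ_25[x]; so not an integral domain
Commutative: Yes
Integral domain: No
Has unity: Yes

ℤ_25[x]: Commutative=Yes, Unity=Yes
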